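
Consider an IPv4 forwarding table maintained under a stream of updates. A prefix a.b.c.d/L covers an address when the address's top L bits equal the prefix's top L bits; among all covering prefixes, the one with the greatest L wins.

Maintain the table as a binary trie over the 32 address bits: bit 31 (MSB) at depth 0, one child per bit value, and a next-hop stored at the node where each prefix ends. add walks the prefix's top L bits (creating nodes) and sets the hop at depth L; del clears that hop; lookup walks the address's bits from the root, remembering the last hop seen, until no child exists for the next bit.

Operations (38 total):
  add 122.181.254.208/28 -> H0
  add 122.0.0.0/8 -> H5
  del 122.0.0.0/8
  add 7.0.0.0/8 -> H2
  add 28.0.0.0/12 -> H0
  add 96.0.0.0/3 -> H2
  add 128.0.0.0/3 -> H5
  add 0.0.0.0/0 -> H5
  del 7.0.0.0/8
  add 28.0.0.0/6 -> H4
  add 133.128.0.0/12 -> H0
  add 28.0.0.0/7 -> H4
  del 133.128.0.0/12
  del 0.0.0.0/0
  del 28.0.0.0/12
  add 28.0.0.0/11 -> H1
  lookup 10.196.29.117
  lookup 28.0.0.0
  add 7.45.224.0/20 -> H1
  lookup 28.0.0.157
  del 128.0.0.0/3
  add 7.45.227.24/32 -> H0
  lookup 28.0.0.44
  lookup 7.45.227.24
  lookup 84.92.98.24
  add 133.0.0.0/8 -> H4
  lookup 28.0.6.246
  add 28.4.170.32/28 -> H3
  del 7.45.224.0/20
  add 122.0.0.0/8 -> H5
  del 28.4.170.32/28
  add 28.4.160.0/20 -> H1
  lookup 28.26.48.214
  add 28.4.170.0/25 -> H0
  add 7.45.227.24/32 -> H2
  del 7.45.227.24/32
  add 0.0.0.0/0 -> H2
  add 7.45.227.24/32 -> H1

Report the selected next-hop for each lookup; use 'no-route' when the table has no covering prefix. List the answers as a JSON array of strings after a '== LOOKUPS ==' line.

Process each operation:
  add 122.181.254.208/28 -> H0 at depth 28
  add 122.0.0.0/8 -> H5 at depth 8
  - 122.0.0.0/8 clear@8
  add 7.0.0.0/8 -> H2 at depth 8
  add 28.0.0.0/12 -> H0 at depth 12
  add 96.0.0.0/3 -> H2 at depth 3
  add 128.0.0.0/3 -> H5 at depth 3
  add 0.0.0.0/0 -> H5 at depth 0
  - 7.0.0.0/8 clear@8
  add 28.0.0.0/6 -> H4 at depth 6
  add 133.128.0.0/12 -> H0 at depth 12
  add 28.0.0.0/7 -> H4 at depth 7
  - 133.128.0.0/12 clear@12
  - 0.0.0.0/0 clear@0
  - 28.0.0.0/12 clear@12
  add 28.0.0.0/11 -> H1 at depth 11
  Q 10.196.29.117: descend 0000 ; hops seen [∅] ; pick no-route
  Q 28.0.0.0: descend 000111000000 ; hops seen [H4,H4,H1] ; pick H1
  add 7.45.224.0/20 -> H1 at depth 20
  Q 28.0.0.157: descend 000111000000 ; hops seen [H4,H4,H1] ; pick H1
  - 128.0.0.0/3 clear@3
  add 7.45.227.24/32 -> H0 at depth 32
  Q 28.0.0.44: descend 000111000000 ; hops seen [H4,H4,H1] ; pick H1
  Q 7.45.227.24: descend 00000111001011011110001100011000 ; hops seen [H1,H0] ; pick H0
  Q 84.92.98.24: descend 01 ; hops seen [∅] ; pick no-route
  add 133.0.0.0/8 -> H4 at depth 8
  Q 28.0.6.246: descend 000111000000 ; hops seen [H4,H4,H1] ; pick H1
  add 28.4.170.32/28 -> H3 at depth 28
  - 7.45.224.0/20 clear@20
  add 122.0.0.0/8 -> H5 at depth 8
  - 28.4.170.32/28 clear@28
  add 28.4.160.0/20 -> H1 at depth 20
  Q 28.26.48.214: descend 00011100000 ; hops seen [H4,H4,H1] ; pick H1
  add 28.4.170.0/25 -> H0 at depth 25
  add 7.45.227.24/32 -> H2 at depth 32
  - 7.45.227.24/32 clear@32
  add 0.0.0.0/0 -> H2 at depth 0
  add 7.45.227.24/32 -> H1 at depth 32

== LOOKUPS ==
["no-route","H1","H1","H1","H0","no-route","H1","H1"]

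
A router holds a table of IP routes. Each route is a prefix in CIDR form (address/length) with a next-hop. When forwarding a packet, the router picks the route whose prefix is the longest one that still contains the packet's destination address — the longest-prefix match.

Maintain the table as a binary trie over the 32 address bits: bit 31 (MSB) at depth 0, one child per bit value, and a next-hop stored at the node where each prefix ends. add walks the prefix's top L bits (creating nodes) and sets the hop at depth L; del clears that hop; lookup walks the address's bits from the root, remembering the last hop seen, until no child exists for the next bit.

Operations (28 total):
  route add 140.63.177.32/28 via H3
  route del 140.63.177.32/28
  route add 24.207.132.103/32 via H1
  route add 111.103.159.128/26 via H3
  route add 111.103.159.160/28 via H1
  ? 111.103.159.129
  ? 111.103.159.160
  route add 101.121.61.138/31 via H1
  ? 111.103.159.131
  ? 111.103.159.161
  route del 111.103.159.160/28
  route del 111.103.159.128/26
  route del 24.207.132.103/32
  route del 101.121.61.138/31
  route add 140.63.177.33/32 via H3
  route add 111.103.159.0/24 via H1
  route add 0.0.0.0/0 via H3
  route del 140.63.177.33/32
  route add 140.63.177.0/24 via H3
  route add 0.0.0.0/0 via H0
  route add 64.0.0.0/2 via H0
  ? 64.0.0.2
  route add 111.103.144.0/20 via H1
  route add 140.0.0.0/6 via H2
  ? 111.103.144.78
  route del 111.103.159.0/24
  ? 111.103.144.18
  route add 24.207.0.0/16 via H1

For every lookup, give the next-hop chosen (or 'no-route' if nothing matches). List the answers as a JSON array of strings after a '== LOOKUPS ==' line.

Apply in order:
  add 140.63.177.32/28 -> H3 at depth 28
  del 140.63.177.32/28 (clear depth 28)
  add 24.207.132.103/32 -> H1 at depth 32
  add 111.103.159.128/26 -> H3 at depth 26
  add 111.103.159.160/28 -> H1 at depth 28
  ? 111.103.159.129  path d0:-→d1:-→d2:-→d3:-→d4:-→d5:-→d6:-→d7:-→d8:-→d9:-→d10:-→d11:-→d12:-→d13:-→d14:-→d15:-→d16:-→d17:-→d18:-→d19:-→d20:-→d21:-→d22:-→d23:-→d24:-→d25:-→d26:H3  best=H3
  ? 111.103.159.160  path d0:-→d1:-→d2:-→d3:-→d4:-→d5:-→d6:-→d7:-→d8:-→d9:-→d10:-→d11:-→d12:-→d13:-→d14:-→d15:-→d16:-→d17:-→d18:-→d19:-→d20:-→d21:-→d22:-→d23:-→d24:-→d25:-→d26:H3→d27:-→d28:H1  best=H1
  add 101.121.61.138/31 -> H1 at depth 31
  ? 111.103.159.131  path d0:-→d1:-→d2:-→d3:-→d4:-→d5:-→d6:-→d7:-→d8:-→d9:-→d10:-→d11:-→d12:-→d13:-→d14:-→d15:-→d16:-→d17:-→d18:-→d19:-→d20:-→d21:-→d22:-→d23:-→d24:-→d25:-→d26:H3  best=H3
  ? 111.103.159.161  path d0:-→d1:-→d2:-→d3:-→d4:-→d5:-→d6:-→d7:-→d8:-→d9:-→d10:-→d11:-→d12:-→d13:-→d14:-→d15:-→d16:-→d17:-→d18:-→d19:-→d20:-→d21:-→d22:-→d23:-→d24:-→d25:-→d26:H3→d27:-→d28:H1  best=H1
  del 111.103.159.160/28 (clear depth 28)
  del 111.103.159.128/26 (clear depth 26)
  del 24.207.132.103/32 (clear depth 32)
  del 101.121.61.138/31 (clear depth 31)
  add 140.63.177.33/32 -> H3 at depth 32
  add 111.103.159.0/24 -> H1 at depth 24
  add 0.0.0.0/0 -> H3 at depth 0
  del 140.63.177.33/32 (clear depth 32)
  add 140.63.177.0/24 -> H3 at depth 24
  add 0.0.0.0/0 -> H0 at depth 0
  add 64.0.0.0/2 -> H0 at depth 2
  ? 64.0.0.2  path d0:H0→d1:-→d2:H0  best=H0
  add 111.103.144.0/20 -> H1 at depth 20
  add 140.0.0.0/6 -> H2 at depth 6
  ? 111.103.144.78  path d0:H0→d1:-→d2:H0→d3:-→d4:-→d5:-→d6:-→d7:-→d8:-→d9:-→d10:-→d11:-→d12:-→d13:-→d14:-→d15:-→d16:-→d17:-→d18:-→d19:-→d20:H1  best=H1
  del 111.103.159.0/24 (clear depth 24)
  ? 111.103.144.18  path d0:H0→d1:-→d2:H0→d3:-→d4:-→d5:-→d6:-→d7:-→d8:-→d9:-→d10:-→d11:-→d12:-→d13:-→d14:-→d15:-→d16:-→d17:-→d18:-→d19:-→d20:H1  best=H1
  add 24.207.0.0/16 -> H1 at depth 16

== LOOKUPS ==
["H3","H1","H3","H1","H0","H1","H1"]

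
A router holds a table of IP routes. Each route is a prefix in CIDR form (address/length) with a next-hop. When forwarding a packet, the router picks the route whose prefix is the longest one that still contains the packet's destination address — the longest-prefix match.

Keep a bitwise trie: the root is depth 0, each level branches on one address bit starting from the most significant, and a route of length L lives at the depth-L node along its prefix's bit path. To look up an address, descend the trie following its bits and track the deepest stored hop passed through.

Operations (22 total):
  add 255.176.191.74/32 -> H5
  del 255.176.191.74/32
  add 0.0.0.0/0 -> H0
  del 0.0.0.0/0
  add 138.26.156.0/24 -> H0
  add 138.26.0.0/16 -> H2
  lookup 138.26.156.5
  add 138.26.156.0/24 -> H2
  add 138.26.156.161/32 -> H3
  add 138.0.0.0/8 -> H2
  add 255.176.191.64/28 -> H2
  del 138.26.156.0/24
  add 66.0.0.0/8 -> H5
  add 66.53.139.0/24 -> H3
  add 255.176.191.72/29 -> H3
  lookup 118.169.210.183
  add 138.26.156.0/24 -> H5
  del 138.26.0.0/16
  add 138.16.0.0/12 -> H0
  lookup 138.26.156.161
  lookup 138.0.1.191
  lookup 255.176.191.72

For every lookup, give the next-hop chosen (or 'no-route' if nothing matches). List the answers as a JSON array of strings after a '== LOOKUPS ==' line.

Apply in order:
  add 255.176.191.74/32 -> H5 at depth 32
  del 255.176.191.74/32 (clear depth 32)
  add 0.0.0.0/0 -> H0 at depth 0
  del 0.0.0.0/0 (clear depth 0)
  add 138.26.156.0/24 -> H0 at depth 24
  add 138.26.0.0/16 -> H2 at depth 16
  ? 138.26.156.5  path d0:-→d1:-→d2:-→d3:-→d4:-→d5:-→d6:-→d7:-→d8:-→d9:-→d10:-→d11:-→d12:-→d13:-→d14:-→d15:-→d16:H2→d17:-→d18:-→d19:-→d20:-→d21:-→d22:-→d23:-→d24:H0  best=H0
  add 138.26.156.0/24 -> H2 at depth 24
  add 138.26.156.161/32 -> H3 at depth 32
  add 138.0.0.0/8 -> H2 at depth 8
  add 255.176.191.64/28 -> H2 at depth 28
  del 138.26.156.0/24 (clear depth 24)
  add 66.0.0.0/8 -> H5 at depth 8
  add 66.53.139.0/24 -> H3 at depth 24
  add 255.176.191.72/29 -> H3 at depth 29
  ? 118.169.210.183  path d0:-→d1:-→d2:-  best=no-route
  add 138.26.156.0/24 -> H5 at depth 24
  del 138.26.0.0/16 (clear depth 16)
  add 138.16.0.0/12 -> H0 at depth 12
  ? 138.26.156.161  path d0:-→d1:-→d2:-→d3:-→d4:-→d5:-→d6:-→d7:-→d8:H2→d9:-→d10:-→d11:-→d12:H0→d13:-→d14:-→d15:-→d16:-→d17:-→d18:-→d19:-→d20:-→d21:-→d22:-→d23:-→d24:H5→d25:-→d26:-→d27:-→d28:-→d29:-→d30:-→d31:-→d32:H3  best=H3
  ? 138.0.1.191  path d0:-→d1:-→d2:-→d3:-→d4:-→d5:-→d6:-→d7:-→d8:H2→d9:-→d10:-→d11:-  best=H2
  ? 255.176.191.72  path d0:-→d1:-→d2:-→d3:-→d4:-→d5:-→d6:-→d7:-→d8:-→d9:-→d10:-→d11:-→d12:-→d13:-→d14:-→d15:-→d16:-→d17:-→d18:-→d19:-→d20:-→d21:-→d22:-→d23:-→d24:-→d25:-→d26:-→d27:-→d28:H2→d29:H3→d30:-  best=H3

== LOOKUPS ==
["H0","no-route","H3","H2","H3"]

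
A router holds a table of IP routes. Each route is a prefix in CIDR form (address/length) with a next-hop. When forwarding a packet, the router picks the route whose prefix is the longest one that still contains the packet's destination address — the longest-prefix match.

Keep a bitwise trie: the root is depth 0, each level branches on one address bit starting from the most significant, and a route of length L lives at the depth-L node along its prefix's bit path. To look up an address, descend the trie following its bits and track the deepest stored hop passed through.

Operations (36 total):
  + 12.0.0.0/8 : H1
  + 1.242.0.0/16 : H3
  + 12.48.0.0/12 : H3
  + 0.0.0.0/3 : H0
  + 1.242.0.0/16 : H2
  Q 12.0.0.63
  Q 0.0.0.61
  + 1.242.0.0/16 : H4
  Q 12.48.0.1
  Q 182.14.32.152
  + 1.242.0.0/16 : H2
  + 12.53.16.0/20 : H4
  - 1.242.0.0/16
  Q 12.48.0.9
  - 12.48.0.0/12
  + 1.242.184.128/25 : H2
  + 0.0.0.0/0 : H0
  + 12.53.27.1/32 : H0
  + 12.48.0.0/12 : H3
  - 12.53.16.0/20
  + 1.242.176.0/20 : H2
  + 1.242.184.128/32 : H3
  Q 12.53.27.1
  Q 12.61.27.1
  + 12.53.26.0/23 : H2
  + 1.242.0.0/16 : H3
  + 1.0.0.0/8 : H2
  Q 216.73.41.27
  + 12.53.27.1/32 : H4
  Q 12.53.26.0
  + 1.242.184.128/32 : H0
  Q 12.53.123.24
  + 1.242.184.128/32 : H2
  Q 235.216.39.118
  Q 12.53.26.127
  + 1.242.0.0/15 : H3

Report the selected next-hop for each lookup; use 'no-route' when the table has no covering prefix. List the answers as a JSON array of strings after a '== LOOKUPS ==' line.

Process each operation:
  add 12.0.0.0/8 -> H1 at depth 8
  add 1.242.0.0/16 -> H3 at depth 16
  add 12.48.0.0/12 -> H3 at depth 12
  add 0.0.0.0/3 -> H0 at depth 3
  add 1.242.0.0/16 -> H2 at depth 16
  ? 12.0.0.63  path d0:-→d1:-→d2:-→d3:H0→d4:-→d5:-→d6:-→d7:-→d8:H1→d9:-→d10:-  best=H1
  ? 0.0.0.61  path d0:-→d1:-→d2:-→d3:H0→d4:-→d5:-→d6:-→d7:-  best=H0
  add 1.242.0.0/16 -> H4 at depth 16
  ? 12.48.0.1  path d0:-→d1:-→d2:-→d3:H0→d4:-→d5:-→d6:-→d7:-→d8:H1→d9:-→d10:-→d11:-→d12:H3  best=H3
  ? 182.14.32.152  path d0:-  best=no-route
  add 1.242.0.0/16 -> H2 at depth 16
  add 12.53.16.0/20 -> H4 at depth 20
  del 1.242.0.0/16 (clear depth 16)
  ? 12.48.0.9  path d0:-→d1:-→d2:-→d3:H0→d4:-→d5:-→d6:-→d7:-→d8:H1→d9:-→d10:-→d11:-→d12:H3→d13:-  best=H3
  del 12.48.0.0/12 (clear depth 12)
  add 1.242.184.128/25 -> H2 at depth 25
  add 0.0.0.0/0 -> H0 at depth 0
  add 12.53.27.1/32 -> H0 at depth 32
  add 12.48.0.0/12 -> H3 at depth 12
  del 12.53.16.0/20 (clear depth 20)
  add 1.242.176.0/20 -> H2 at depth 20
  add 1.242.184.128/32 -> H3 at depth 32
  ? 12.53.27.1  path d0:H0→d1:-→d2:-→d3:H0→d4:-→d5:-→d6:-→d7:-→d8:H1→d9:-→d10:-→d11:-→d12:H3→d13:-→d14:-→d15:-→d16:-→d17:-→d18:-→d19:-→d20:-→d21:-→d22:-→d23:-→d24:-→d25:-→d26:-→d27:-→d28:-→d29:-→d30:-→d31:-→d32:H0  best=H0
  ? 12.61.27.1  path d0:H0→d1:-→d2:-→d3:H0→d4:-→d5:-→d6:-→d7:-→d8:H1→d9:-→d10:-→d11:-→d12:H3  best=H3
  add 12.53.26.0/23 -> H2 at depth 23
  add 1.242.0.0/16 -> H3 at depth 16
  add 1.0.0.0/8 -> H2 at depth 8
  ? 216.73.41.27  path d0:H0  best=H0
  add 12.53.27.1/32 -> H4 at depth 32
  ? 12.53.26.0  path d0:H0→d1:-→d2:-→d3:H0→d4:-→d5:-→d6:-→d7:-→d8:H1→d9:-→d10:-→d11:-→d12:H3→d13:-→d14:-→d15:-→d16:-→d17:-→d18:-→d19:-→d20:-→d21:-→d22:-→d23:H2  best=H2
  add 1.242.184.128/32 -> H0 at depth 32
  ? 12.53.123.24  path d0:H0→d1:-→d2:-→d3:H0→d4:-→d5:-→d6:-→d7:-→d8:H1→d9:-→d10:-→d11:-→d12:H3→d13:-→d14:-→d15:-→d16:-→d17:-  best=H3
  add 1.242.184.128/32 -> H2 at depth 32
  ? 235.216.39.118  path d0:H0  best=H0
  ? 12.53.26.127  path d0:H0→d1:-→d2:-→d3:H0→d4:-→d5:-→d6:-→d7:-→d8:H1→d9:-→d10:-→d11:-→d12:H3→d13:-→d14:-→d15:-→d16:-→d17:-→d18:-→d19:-→d20:-→d21:-→d22:-→d23:H2  best=H2
  add 1.242.0.0/15 -> H3 at depth 15

== LOOKUPS ==
["H1","H0","H3","no-route","H3","H0","H3","H0","H2","H3","H0","H2"]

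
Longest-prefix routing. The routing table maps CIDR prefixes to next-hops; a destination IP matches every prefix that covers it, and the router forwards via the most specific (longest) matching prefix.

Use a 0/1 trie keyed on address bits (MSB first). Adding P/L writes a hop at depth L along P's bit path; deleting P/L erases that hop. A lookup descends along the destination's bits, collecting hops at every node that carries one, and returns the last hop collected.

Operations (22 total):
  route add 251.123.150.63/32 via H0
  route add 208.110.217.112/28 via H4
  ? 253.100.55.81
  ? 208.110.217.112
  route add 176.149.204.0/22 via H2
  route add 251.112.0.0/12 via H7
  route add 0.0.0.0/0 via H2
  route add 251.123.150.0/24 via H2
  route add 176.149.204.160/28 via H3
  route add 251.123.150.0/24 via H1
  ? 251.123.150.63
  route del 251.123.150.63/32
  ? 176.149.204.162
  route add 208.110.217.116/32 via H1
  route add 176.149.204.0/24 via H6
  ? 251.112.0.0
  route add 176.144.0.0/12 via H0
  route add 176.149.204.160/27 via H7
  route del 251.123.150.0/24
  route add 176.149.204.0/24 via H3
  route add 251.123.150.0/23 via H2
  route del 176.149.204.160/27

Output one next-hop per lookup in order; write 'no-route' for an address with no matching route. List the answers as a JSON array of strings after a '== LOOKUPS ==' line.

Process each operation:
  add 251.123.150.63/32 -> H0 at depth 32
  add 208.110.217.112/28 -> H4 at depth 28
  ? 253.100.55.81  path d0:-→d1:-→d2:-→d3:-→d4:-→d5:-  best=no-route
  ? 208.110.217.112  path d0:-→d1:-→d2:-→d3:-→d4:-→d5:-→d6:-→d7:-→d8:-→d9:-→d10:-→d11:-→d12:-→d13:-→d14:-→d15:-→d16:-→d17:-→d18:-→d19:-→d20:-→d21:-→d22:-→d23:-→d24:-→d25:-→d26:-→d27:-→d28:H4  best=H4
  add 176.149.204.0/22 -> H2 at depth 22
  add 251.112.0.0/12 -> H7 at depth 12
  add 0.0.0.0/0 -> H2 at depth 0
  add 251.123.150.0/24 -> H2 at depth 24
  add 176.149.204.160/28 -> H3 at depth 28
  add 251.123.150.0/24 -> H1 at depth 24
  ? 251.123.150.63  path d0:H2→d1:-→d2:-→d3:-→d4:-→d5:-→d6:-→d7:-→d8:-→d9:-→d10:-→d11:-→d12:H7→d13:-→d14:-→d15:-→d16:-→d17:-→d18:-→d19:-→d20:-→d21:-→d22:-→d23:-→d24:H1→d25:-→d26:-→d27:-→d28:-→d29:-→d30:-→d31:-→d32:H0  best=H0
  - 251.123.150.63/32 clear@32
  ? 176.149.204.162  path d0:H2→d1:-→d2:-→d3:-→d4:-→d5:-→d6:-→d7:-→d8:-→d9:-→d10:-→d11:-→d12:-→d13:-→d14:-→d15:-→d16:-→d17:-→d18:-→d19:-→d20:-→d21:-→d22:H2→d23:-→d24:-→d25:-→d26:-→d27:-→d28:H3  best=H3
  add 208.110.217.116/32 -> H1 at depth 32
  add 176.149.204.0/24 -> H6 at depth 24
  ? 251.112.0.0  path d0:H2→d1:-→d2:-→d3:-→d4:-→d5:-→d6:-→d7:-→d8:-→d9:-→d10:-→d11:-→d12:H7  best=H7
  add 176.144.0.0/12 -> H0 at depth 12
  add 176.149.204.160/27 -> H7 at depth 27
  - 251.123.150.0/24 clear@24
  add 176.149.204.0/24 -> H3 at depth 24
  add 251.123.150.0/23 -> H2 at depth 23
  - 176.149.204.160/27 clear@27

== LOOKUPS ==
["no-route","H4","H0","H3","H7"]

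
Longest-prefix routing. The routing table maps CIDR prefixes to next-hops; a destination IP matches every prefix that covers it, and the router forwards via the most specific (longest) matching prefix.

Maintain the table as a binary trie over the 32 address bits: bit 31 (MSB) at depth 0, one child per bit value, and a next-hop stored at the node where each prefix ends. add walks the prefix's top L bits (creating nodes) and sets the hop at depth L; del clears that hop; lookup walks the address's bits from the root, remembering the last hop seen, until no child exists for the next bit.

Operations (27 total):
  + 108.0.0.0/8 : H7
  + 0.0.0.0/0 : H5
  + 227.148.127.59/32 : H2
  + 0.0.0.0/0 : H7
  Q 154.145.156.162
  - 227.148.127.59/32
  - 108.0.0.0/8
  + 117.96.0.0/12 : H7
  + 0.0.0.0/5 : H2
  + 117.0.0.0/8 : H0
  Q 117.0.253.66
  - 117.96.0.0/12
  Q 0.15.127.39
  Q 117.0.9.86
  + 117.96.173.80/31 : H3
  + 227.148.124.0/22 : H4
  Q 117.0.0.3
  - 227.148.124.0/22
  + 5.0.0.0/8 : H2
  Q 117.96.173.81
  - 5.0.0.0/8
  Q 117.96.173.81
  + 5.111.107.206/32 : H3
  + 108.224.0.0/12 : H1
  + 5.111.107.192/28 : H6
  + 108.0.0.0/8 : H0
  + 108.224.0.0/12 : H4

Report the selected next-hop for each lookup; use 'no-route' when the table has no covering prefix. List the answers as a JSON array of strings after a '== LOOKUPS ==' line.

Trace:
  + 108.0.0.0/8 (H7) depth=8
  + 0.0.0.0/0 (H5) depth=0
  + 227.148.127.59/32 (H2) depth=32
  + 0.0.0.0/0 (H7) depth=0
  Q 154.145.156.162: descend 1 ; hops seen [H7] ; pick H7
  - 227.148.127.59/32 clear@32
  - 108.0.0.0/8 clear@8
  + 117.96.0.0/12 (H7) depth=12
  + 0.0.0.0/5 (H2) depth=5
  + 117.0.0.0/8 (H0) depth=8
  Q 117.0.253.66: descend 011101010 ; hops seen [H7,H0] ; pick H0
  - 117.96.0.0/12 clear@12
  Q 0.15.127.39: descend 00000 ; hops seen [H7,H2] ; pick H2
  Q 117.0.9.86: descend 011101010 ; hops seen [H7,H0] ; pick H0
  + 117.96.173.80/31 (H3) depth=31
  + 227.148.124.0/22 (H4) depth=22
  Q 117.0.0.3: descend 011101010 ; hops seen [H7,H0] ; pick H0
  - 227.148.124.0/22 clear@22
  + 5.0.0.0/8 (H2) depth=8
  Q 117.96.173.81: descend 0111010101100000101011010101000 ; hops seen [H7,H0,H3] ; pick H3
  - 5.0.0.0/8 clear@8
  Q 117.96.173.81: descend 0111010101100000101011010101000 ; hops seen [H7,H0,H3] ; pick H3
  + 5.111.107.206/32 (H3) depth=32
  + 108.224.0.0/12 (H1) depth=12
  + 5.111.107.192/28 (H6) depth=28
  + 108.0.0.0/8 (H0) depth=8
  + 108.224.0.0/12 (H4) depth=12

== LOOKUPS ==
["H7","H0","H2","H0","H0","H3","H3"]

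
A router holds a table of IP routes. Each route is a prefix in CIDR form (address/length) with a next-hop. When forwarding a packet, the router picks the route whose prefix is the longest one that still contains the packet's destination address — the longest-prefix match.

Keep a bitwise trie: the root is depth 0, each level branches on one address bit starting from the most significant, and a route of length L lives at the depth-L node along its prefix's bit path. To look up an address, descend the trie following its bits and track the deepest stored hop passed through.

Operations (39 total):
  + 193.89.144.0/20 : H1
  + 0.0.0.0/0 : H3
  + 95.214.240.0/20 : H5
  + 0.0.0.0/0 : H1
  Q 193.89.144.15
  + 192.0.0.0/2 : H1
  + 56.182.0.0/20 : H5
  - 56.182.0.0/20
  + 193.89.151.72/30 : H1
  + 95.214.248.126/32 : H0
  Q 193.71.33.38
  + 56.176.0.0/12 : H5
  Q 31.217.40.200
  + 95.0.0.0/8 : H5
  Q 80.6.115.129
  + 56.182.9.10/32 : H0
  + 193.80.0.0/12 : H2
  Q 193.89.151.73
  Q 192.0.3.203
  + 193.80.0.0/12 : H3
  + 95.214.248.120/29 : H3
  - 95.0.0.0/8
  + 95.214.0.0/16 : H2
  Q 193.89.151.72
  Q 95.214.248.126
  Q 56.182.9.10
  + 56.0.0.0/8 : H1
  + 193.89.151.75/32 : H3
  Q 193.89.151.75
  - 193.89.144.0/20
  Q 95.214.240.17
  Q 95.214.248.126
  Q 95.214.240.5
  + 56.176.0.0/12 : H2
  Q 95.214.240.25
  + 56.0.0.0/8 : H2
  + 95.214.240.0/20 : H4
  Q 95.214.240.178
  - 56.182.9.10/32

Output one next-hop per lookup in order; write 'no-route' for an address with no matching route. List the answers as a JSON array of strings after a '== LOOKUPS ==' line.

Process each operation:
  + 193.89.144.0/20 (H1) depth=20
  + 0.0.0.0/0 (H3) depth=0
  + 95.214.240.0/20 (H5) depth=20
  + 0.0.0.0/0 (H1) depth=0
  Q 193.89.144.15: descend 11000001010110011001 ; hops seen [H1,H1] ; pick H1
  + 192.0.0.0/2 (H1) depth=2
  + 56.182.0.0/20 (H5) depth=20
  del 56.182.0.0/20 (clear depth 20)
  + 193.89.151.72/30 (H1) depth=30
  + 95.214.248.126/32 (H0) depth=32
  Q 193.71.33.38: descend 11000001010 ; hops seen [H1,H1] ; pick H1
  + 56.176.0.0/12 (H5) depth=12
  Q 31.217.40.200: descend 00 ; hops seen [H1] ; pick H1
  + 95.0.0.0/8 (H5) depth=8
  Q 80.6.115.129: descend 0101 ; hops seen [H1] ; pick H1
  + 56.182.9.10/32 (H0) depth=32
  + 193.80.0.0/12 (H2) depth=12
  Q 193.89.151.73: descend 110000010101100110010111010010 ; hops seen [H1,H1,H2,H1,H1] ; pick H1
  Q 192.0.3.203: descend 1100000 ; hops seen [H1,H1] ; pick H1
  + 193.80.0.0/12 (H3) depth=12
  + 95.214.248.120/29 (H3) depth=29
  del 95.0.0.0/8 (clear depth 8)
  + 95.214.0.0/16 (H2) depth=16
  Q 193.89.151.72: descend 110000010101100110010111010010 ; hops seen [H1,H1,H3,H1,H1] ; pick H1
  Q 95.214.248.126: descend 01011111110101101111100001111110 ; hops seen [H1,H2,H5,H3,H0] ; pick H0
  Q 56.182.9.10: descend 00111000101101100000100100001010 ; hops seen [H1,H5,H0] ; pick H0
  + 56.0.0.0/8 (H1) depth=8
  + 193.89.151.75/32 (H3) depth=32
  Q 193.89.151.75: descend 11000001010110011001011101001011 ; hops seen [H1,H1,H3,H1,H1,H3] ; pick H3
  del 193.89.144.0/20 (clear depth 20)
  Q 95.214.240.17: descend 01011111110101101111 ; hops seen [H1,H2,H5] ; pick H5
  Q 95.214.248.126: descend 01011111110101101111100001111110 ; hops seen [H1,H2,H5,H3,H0] ; pick H0
  Q 95.214.240.5: descend 01011111110101101111 ; hops seen [H1,H2,H5] ; pick H5
  + 56.176.0.0/12 (H2) depth=12
  Q 95.214.240.25: descend 01011111110101101111 ; hops seen [H1,H2,H5] ; pick H5
  + 56.0.0.0/8 (H2) depth=8
  + 95.214.240.0/20 (H4) depth=20
  Q 95.214.240.178: descend 01011111110101101111 ; hops seen [H1,H2,H4] ; pick H4
  del 56.182.9.10/32 (clear depth 32)

== LOOKUPS ==
["H1","H1","H1","H1","H1","H1","H1","H0","H0","H3","H5","H0","H5","H5","H4"]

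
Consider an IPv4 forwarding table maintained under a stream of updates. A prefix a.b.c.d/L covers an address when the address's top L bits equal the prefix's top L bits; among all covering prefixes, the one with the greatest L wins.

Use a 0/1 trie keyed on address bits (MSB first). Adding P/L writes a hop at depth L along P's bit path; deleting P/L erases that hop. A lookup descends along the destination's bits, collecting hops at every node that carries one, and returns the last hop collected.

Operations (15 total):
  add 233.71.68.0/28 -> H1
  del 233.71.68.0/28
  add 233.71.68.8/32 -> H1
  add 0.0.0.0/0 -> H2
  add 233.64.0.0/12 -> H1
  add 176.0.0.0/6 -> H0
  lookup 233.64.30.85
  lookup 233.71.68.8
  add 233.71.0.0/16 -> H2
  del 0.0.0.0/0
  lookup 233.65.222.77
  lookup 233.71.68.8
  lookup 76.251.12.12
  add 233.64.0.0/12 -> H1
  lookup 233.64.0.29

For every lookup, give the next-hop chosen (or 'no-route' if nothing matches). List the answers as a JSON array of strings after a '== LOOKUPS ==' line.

Trace:
  + 233.71.68.0/28 (H1) depth=28
  - 233.71.68.0/28 clear@28
  + 233.71.68.8/32 (H1) depth=32
  + 0.0.0.0/0 (H2) depth=0
  + 233.64.0.0/12 (H1) depth=12
  + 176.0.0.0/6 (H0) depth=6
  ? 233.64.30.85  path d0:H2→d1:-→d2:-→d3:-→d4:-→d5:-→d6:-→d7:-→d8:-→d9:-→d10:-→d11:-→d12:H1→d13:-  best=H1
  ? 233.71.68.8  path d0:H2→d1:-→d2:-→d3:-→d4:-→d5:-→d6:-→d7:-→d8:-→d9:-→d10:-→d11:-→d12:H1→d13:-→d14:-→d15:-→d16:-→d17:-→d18:-→d19:-→d20:-→d21:-→d22:-→d23:-→d24:-→d25:-→d26:-→d27:-→d28:-→d29:-→d30:-→d31:-→d32:H1  best=H1
  + 233.71.0.0/16 (H2) depth=16
  - 0.0.0.0/0 clear@0
  ? 233.65.222.77  path d0:-→d1:-→d2:-→d3:-→d4:-→d5:-→d6:-→d7:-→d8:-→d9:-→d10:-→d11:-→d12:H1→d13:-  best=H1
  ? 233.71.68.8  path d0:-→d1:-→d2:-→d3:-→d4:-→d5:-→d6:-→d7:-→d8:-→d9:-→d10:-→d11:-→d12:H1→d13:-→d14:-→d15:-→d16:H2→d17:-→d18:-→d19:-→d20:-→d21:-→d22:-→d23:-→d24:-→d25:-→d26:-→d27:-→d28:-→d29:-→d30:-→d31:-→d32:H1  best=H1
  ? 76.251.12.12  path d0:-  best=no-route
  + 233.64.0.0/12 (H1) depth=12
  ? 233.64.0.29  path d0:-→d1:-→d2:-→d3:-→d4:-→d5:-→d6:-→d7:-→d8:-→d9:-→d10:-→d11:-→d12:H1→d13:-  best=H1

== LOOKUPS ==
["H1","H1","H1","H1","no-route","H1"]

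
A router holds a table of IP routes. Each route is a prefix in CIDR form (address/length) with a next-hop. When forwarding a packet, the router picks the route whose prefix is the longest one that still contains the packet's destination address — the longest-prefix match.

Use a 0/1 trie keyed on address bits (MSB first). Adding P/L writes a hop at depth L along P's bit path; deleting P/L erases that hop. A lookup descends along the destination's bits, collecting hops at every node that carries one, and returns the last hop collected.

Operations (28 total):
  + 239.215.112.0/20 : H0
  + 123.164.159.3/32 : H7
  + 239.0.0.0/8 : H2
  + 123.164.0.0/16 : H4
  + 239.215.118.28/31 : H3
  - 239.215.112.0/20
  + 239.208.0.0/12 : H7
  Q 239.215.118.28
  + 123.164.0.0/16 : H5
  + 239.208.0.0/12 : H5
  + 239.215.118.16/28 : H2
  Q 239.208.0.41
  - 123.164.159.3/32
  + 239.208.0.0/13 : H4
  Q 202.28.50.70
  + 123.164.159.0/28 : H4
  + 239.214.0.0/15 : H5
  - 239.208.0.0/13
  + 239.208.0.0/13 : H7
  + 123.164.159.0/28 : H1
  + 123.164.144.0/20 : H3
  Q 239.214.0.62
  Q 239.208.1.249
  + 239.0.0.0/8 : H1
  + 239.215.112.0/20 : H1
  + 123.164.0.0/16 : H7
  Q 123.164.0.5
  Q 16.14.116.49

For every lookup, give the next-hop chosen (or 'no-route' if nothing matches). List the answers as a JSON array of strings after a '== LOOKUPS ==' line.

Process each operation:
  + 239.215.112.0/20 (H0) depth=20
  + 123.164.159.3/32 (H7) depth=32
  + 239.0.0.0/8 (H2) depth=8
  + 123.164.0.0/16 (H4) depth=16
  + 239.215.118.28/31 (H3) depth=31
  del 239.215.112.0/20 (clear depth 20)
  + 239.208.0.0/12 (H7) depth=12
  Q 239.215.118.28: descend 1110111111010111011101100001110 ; hops seen [H2,H7,H3] ; pick H3
  + 123.164.0.0/16 (H5) depth=16
  + 239.208.0.0/12 (H5) depth=12
  + 239.215.118.16/28 (H2) depth=28
  Q 239.208.0.41: descend 1110111111010 ; hops seen [H2,H5] ; pick H5
  del 123.164.159.3/32 (clear depth 32)
  + 239.208.0.0/13 (H4) depth=13
  Q 202.28.50.70: descend 11 ; hops seen [∅] ; pick no-route
  + 123.164.159.0/28 (H4) depth=28
  + 239.214.0.0/15 (H5) depth=15
  del 239.208.0.0/13 (clear depth 13)
  + 239.208.0.0/13 (H7) depth=13
  + 123.164.159.0/28 (H1) depth=28
  + 123.164.144.0/20 (H3) depth=20
  Q 239.214.0.62: descend 111011111101011 ; hops seen [H2,H5,H7,H5] ; pick H5
  Q 239.208.1.249: descend 1110111111010 ; hops seen [H2,H5,H7] ; pick H7
  + 239.0.0.0/8 (H1) depth=8
  + 239.215.112.0/20 (H1) depth=20
  + 123.164.0.0/16 (H7) depth=16
  Q 123.164.0.5: descend 0111101110100100 ; hops seen [H7] ; pick H7
  Q 16.14.116.49: descend 0 ; hops seen [∅] ; pick no-route

== LOOKUPS ==
["H3","H5","no-route","H5","H7","H7","no-route"]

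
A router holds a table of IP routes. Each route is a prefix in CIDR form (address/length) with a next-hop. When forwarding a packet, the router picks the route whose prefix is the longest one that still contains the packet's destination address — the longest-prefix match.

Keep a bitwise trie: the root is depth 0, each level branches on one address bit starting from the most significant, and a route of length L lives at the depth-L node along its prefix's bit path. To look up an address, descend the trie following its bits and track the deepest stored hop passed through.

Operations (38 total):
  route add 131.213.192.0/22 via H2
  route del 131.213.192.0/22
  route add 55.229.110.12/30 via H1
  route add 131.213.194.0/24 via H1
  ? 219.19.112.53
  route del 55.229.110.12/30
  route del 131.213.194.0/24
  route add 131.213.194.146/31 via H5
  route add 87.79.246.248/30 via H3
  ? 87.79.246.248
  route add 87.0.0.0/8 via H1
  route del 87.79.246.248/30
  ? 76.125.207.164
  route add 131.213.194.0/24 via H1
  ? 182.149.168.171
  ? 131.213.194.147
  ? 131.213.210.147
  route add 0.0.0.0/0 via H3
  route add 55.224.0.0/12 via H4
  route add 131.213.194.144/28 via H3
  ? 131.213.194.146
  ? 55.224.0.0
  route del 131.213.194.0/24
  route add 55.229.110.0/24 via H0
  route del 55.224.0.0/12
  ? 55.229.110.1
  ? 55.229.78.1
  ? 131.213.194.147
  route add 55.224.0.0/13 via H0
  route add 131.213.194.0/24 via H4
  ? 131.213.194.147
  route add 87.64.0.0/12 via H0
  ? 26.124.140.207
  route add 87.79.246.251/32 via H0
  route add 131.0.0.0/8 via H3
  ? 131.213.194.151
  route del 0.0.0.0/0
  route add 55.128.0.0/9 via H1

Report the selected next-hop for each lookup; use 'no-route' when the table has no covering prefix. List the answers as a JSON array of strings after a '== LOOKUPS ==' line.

Apply in order:
  + 131.213.192.0/22 (H2) depth=22
  del 131.213.192.0/22 (clear depth 22)
  + 55.229.110.12/30 (H1) depth=30
  + 131.213.194.0/24 (H1) depth=24
  ? 219.19.112.53  path d0:-→d1:-  best=no-route
  del 55.229.110.12/30 (clear depth 30)
  del 131.213.194.0/24 (clear depth 24)
  + 131.213.194.146/31 (H5) depth=31
  + 87.79.246.248/30 (H3) depth=30
  ? 87.79.246.248  path d0:-→d1:-→d2:-→d3:-→d4:-→d5:-→d6:-→d7:-→d8:-→d9:-→d10:-→d11:-→d12:-→d13:-→d14:-→d15:-→d16:-→d17:-→d18:-→d19:-→d20:-→d21:-→d22:-→d23:-→d24:-→d25:-→d26:-→d27:-→d28:-→d29:-→d30:H3  best=H3
  + 87.0.0.0/8 (H1) depth=8
  del 87.79.246.248/30 (clear depth 30)
  ? 76.125.207.164  path d0:-→d1:-→d2:-→d3:-  best=no-route
  + 131.213.194.0/24 (H1) depth=24
  ? 182.149.168.171  path d0:-→d1:-→d2:-  best=no-route
  ? 131.213.194.147  path d0:-→d1:-→d2:-→d3:-→d4:-→d5:-→d6:-→d7:-→d8:-→d9:-→d10:-→d11:-→d12:-→d13:-→d14:-→d15:-→d16:-→d17:-→d18:-→d19:-→d20:-→d21:-→d22:-→d23:-→d24:H1→d25:-→d26:-→d27:-→d28:-→d29:-→d30:-→d31:H5  best=H5
  ? 131.213.210.147  path d0:-→d1:-→d2:-→d3:-→d4:-→d5:-→d6:-→d7:-→d8:-→d9:-→d10:-→d11:-→d12:-→d13:-→d14:-→d15:-→d16:-→d17:-→d18:-→d19:-  best=no-route
  + 0.0.0.0/0 (H3) depth=0
  + 55.224.0.0/12 (H4) depth=12
  + 131.213.194.144/28 (H3) depth=28
  ? 131.213.194.146  path d0:H3→d1:-→d2:-→d3:-→d4:-→d5:-→d6:-→d7:-→d8:-→d9:-→d10:-→d11:-→d12:-→d13:-→d14:-→d15:-→d16:-→d17:-→d18:-→d19:-→d20:-→d21:-→d22:-→d23:-→d24:H1→d25:-→d26:-→d27:-→d28:H3→d29:-→d30:-→d31:H5  best=H5
  ? 55.224.0.0  path d0:H3→d1:-→d2:-→d3:-→d4:-→d5:-→d6:-→d7:-→d8:-→d9:-→d10:-→d11:-→d12:H4→d13:-  best=H4
  del 131.213.194.0/24 (clear depth 24)
  + 55.229.110.0/24 (H0) depth=24
  del 55.224.0.0/12 (clear depth 12)
  ? 55.229.110.1  path d0:H3→d1:-→d2:-→d3:-→d4:-→d5:-→d6:-→d7:-→d8:-→d9:-→d10:-→d11:-→d12:-→d13:-→d14:-→d15:-→d16:-→d17:-→d18:-→d19:-→d20:-→d21:-→d22:-→d23:-→d24:H0→d25:-→d26:-→d27:-→d28:-  best=H0
  ? 55.229.78.1  path d0:H3→d1:-→d2:-→d3:-→d4:-→d5:-→d6:-→d7:-→d8:-→d9:-→d10:-→d11:-→d12:-→d13:-→d14:-→d15:-→d16:-→d17:-→d18:-  best=H3
  ? 131.213.194.147  path d0:H3→d1:-→d2:-→d3:-→d4:-→d5:-→d6:-→d7:-→d8:-→d9:-→d10:-→d11:-→d12:-→d13:-→d14:-→d15:-→d16:-→d17:-→d18:-→d19:-→d20:-→d21:-→d22:-→d23:-→d24:-→d25:-→d26:-→d27:-→d28:H3→d29:-→d30:-→d31:H5  best=H5
  + 55.224.0.0/13 (H0) depth=13
  + 131.213.194.0/24 (H4) depth=24
  ? 131.213.194.147  path d0:H3→d1:-→d2:-→d3:-→d4:-→d5:-→d6:-→d7:-→d8:-→d9:-→d10:-→d11:-→d12:-→d13:-→d14:-→d15:-→d16:-→d17:-→d18:-→d19:-→d20:-→d21:-→d22:-→d23:-→d24:H4→d25:-→d26:-→d27:-→d28:H3→d29:-→d30:-→d31:H5  best=H5
  + 87.64.0.0/12 (H0) depth=12
  ? 26.124.140.207  path d0:H3→d1:-→d2:-  best=H3
  + 87.79.246.251/32 (H0) depth=32
  + 131.0.0.0/8 (H3) depth=8
  ? 131.213.194.151  path d0:H3→d1:-→d2:-→d3:-→d4:-→d5:-→d6:-→d7:-→d8:H3→d9:-→d10:-→d11:-→d12:-→d13:-→d14:-→d15:-→d16:-→d17:-→d18:-→d19:-→d20:-→d21:-→d22:-→d23:-→d24:H4→d25:-→d26:-→d27:-→d28:H3→d29:-  best=H3
  del 0.0.0.0/0 (clear depth 0)
  + 55.128.0.0/9 (H1) depth=9

== LOOKUPS ==
["no-route","H3","no-route","no-route","H5","no-route","H5","H4","H0","H3","H5","H5","H3","H3"]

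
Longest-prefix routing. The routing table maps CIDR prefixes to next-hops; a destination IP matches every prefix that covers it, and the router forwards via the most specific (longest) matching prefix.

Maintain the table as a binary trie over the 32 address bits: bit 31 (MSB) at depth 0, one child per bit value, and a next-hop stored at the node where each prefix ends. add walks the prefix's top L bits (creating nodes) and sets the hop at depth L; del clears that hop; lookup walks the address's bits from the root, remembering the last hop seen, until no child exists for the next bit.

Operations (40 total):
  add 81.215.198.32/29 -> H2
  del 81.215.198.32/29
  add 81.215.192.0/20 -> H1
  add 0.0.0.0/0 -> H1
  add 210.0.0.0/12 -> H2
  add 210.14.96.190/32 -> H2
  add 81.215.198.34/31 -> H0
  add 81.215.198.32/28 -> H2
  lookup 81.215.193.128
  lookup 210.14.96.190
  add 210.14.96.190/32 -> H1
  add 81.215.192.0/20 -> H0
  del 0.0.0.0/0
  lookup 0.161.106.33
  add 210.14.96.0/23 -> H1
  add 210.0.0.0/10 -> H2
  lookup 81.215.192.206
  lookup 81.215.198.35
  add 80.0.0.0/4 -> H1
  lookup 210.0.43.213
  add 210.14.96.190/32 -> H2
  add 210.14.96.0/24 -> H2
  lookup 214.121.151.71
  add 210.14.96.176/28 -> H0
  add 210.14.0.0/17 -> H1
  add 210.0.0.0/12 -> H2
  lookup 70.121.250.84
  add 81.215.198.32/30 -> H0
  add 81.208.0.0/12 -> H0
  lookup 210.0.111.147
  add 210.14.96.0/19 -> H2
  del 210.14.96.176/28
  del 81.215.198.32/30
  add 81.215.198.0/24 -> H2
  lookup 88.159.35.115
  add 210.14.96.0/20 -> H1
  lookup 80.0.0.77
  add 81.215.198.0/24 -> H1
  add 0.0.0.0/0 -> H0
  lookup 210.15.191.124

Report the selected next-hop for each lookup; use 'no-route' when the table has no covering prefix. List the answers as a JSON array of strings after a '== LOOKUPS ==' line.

Apply in order:
  + 81.215.198.32/29 (H2) depth=29
  del 81.215.198.32/29 (clear depth 29)
  + 81.215.192.0/20 (H1) depth=20
  + 0.0.0.0/0 (H1) depth=0
  + 210.0.0.0/12 (H2) depth=12
  + 210.14.96.190/32 (H2) depth=32
  + 81.215.198.34/31 (H0) depth=31
  + 81.215.198.32/28 (H2) depth=28
  Q 81.215.193.128: descend 010100011101011111000 ; hops seen [H1,H1] ; pick H1
  Q 210.14.96.190: descend 11010010000011100110000010111110 ; hops seen [H1,H2,H2] ; pick H2
  + 210.14.96.190/32 (H1) depth=32
  + 81.215.192.0/20 (H0) depth=20
  del 0.0.0.0/0 (clear depth 0)
  Q 0.161.106.33: descend 0 ; hops seen [∅] ; pick no-route
  + 210.14.96.0/23 (H1) depth=23
  + 210.0.0.0/10 (H2) depth=10
  Q 81.215.192.206: descend 010100011101011111000 ; hops seen [H0] ; pick H0
  Q 81.215.198.35: descend 0101000111010111110001100010001 ; hops seen [H0,H2,H0] ; pick H0
  + 80.0.0.0/4 (H1) depth=4
  Q 210.0.43.213: descend 110100100000 ; hops seen [H2,H2] ; pick H2
  + 210.14.96.190/32 (H2) depth=32
  + 210.14.96.0/24 (H2) depth=24
  Q 214.121.151.71: descend 11010 ; hops seen [∅] ; pick no-route
  + 210.14.96.176/28 (H0) depth=28
  + 210.14.0.0/17 (H1) depth=17
  + 210.0.0.0/12 (H2) depth=12
  Q 70.121.250.84: descend 010 ; hops seen [∅] ; pick no-route
  + 81.215.198.32/30 (H0) depth=30
  + 81.208.0.0/12 (H0) depth=12
  Q 210.0.111.147: descend 110100100000 ; hops seen [H2,H2] ; pick H2
  + 210.14.96.0/19 (H2) depth=19
  del 210.14.96.176/28 (clear depth 28)
  del 81.215.198.32/30 (clear depth 30)
  + 81.215.198.0/24 (H2) depth=24
  Q 88.159.35.115: descend 0101 ; hops seen [H1] ; pick H1
  + 210.14.96.0/20 (H1) depth=20
  Q 80.0.0.77: descend 0101000 ; hops seen [H1] ; pick H1
  + 81.215.198.0/24 (H1) depth=24
  + 0.0.0.0/0 (H0) depth=0
  Q 210.15.191.124: descend 110100100000111 ; hops seen [H0,H2,H2] ; pick H2

== LOOKUPS ==
["H1","H2","no-route","H0","H0","H2","no-route","no-route","H2","H1","H1","H2"]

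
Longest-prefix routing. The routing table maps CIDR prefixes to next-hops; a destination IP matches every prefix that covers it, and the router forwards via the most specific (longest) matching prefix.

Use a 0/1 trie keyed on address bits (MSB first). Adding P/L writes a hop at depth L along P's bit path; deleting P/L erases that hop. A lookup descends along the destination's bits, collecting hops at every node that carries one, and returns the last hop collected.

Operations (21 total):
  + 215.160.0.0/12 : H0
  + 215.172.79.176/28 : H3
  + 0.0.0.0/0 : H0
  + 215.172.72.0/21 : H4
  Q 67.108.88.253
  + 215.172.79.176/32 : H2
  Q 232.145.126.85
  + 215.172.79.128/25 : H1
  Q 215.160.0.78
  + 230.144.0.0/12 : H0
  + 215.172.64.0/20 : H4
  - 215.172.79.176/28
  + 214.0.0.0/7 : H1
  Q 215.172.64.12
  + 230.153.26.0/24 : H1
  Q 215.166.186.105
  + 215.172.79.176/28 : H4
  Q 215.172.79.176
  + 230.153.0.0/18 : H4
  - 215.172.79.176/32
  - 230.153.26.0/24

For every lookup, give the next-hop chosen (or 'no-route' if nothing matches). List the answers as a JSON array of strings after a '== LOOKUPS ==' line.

Apply in order:
  + 215.160.0.0/12 (H0) depth=12
  + 215.172.79.176/28 (H3) depth=28
  + 0.0.0.0/0 (H0) depth=0
  + 215.172.72.0/21 (H4) depth=21
  lookup 67.108.88.253: bits ε walk d0:H0 -> H0
  + 215.172.79.176/32 (H2) depth=32
  lookup 232.145.126.85: bits 11 walk d0:H0→d1:-→d2:- -> H0
  + 215.172.79.128/25 (H1) depth=25
  lookup 215.160.0.78: bits 110101111010 walk d0:H0→d1:-→d2:-→d3:-→d4:-→d5:-→d6:-→d7:-→d8:-→d9:-→d10:-→d11:-→d12:H0 -> H0
  + 230.144.0.0/12 (H0) depth=12
  + 215.172.64.0/20 (H4) depth=20
  - 215.172.79.176/28 clear@28
  + 214.0.0.0/7 (H1) depth=7
  lookup 215.172.64.12: bits 11010111101011000100 walk d0:H0→d1:-→d2:-→d3:-→d4:-→d5:-→d6:-→d7:H1→d8:-→d9:-→d10:-→d11:-→d12:H0→d13:-→d14:-→d15:-→d16:-→d17:-→d18:-→d19:-→d20:H4 -> H4
  + 230.153.26.0/24 (H1) depth=24
  lookup 215.166.186.105: bits 110101111010 walk d0:H0→d1:-→d2:-→d3:-→d4:-→d5:-→d6:-→d7:H1→d8:-→d9:-→d10:-→d11:-→d12:H0 -> H0
  + 215.172.79.176/28 (H4) depth=28
  lookup 215.172.79.176: bits 11010111101011000100111110110000 walk d0:H0→d1:-→d2:-→d3:-→d4:-→d5:-→d6:-→d7:H1→d8:-→d9:-→d10:-→d11:-→d12:H0→d13:-→d14:-→d15:-→d16:-→d17:-→d18:-→d19:-→d20:H4→d21:H4→d22:-→d23:-→d24:-→d25:H1→d26:-→d27:-→d28:H4→d29:-→d30:-→d31:-→d32:H2 -> H2
  + 230.153.0.0/18 (H4) depth=18
  - 215.172.79.176/32 clear@32
  - 230.153.26.0/24 clear@24

== LOOKUPS ==
["H0","H0","H0","H4","H0","H2"]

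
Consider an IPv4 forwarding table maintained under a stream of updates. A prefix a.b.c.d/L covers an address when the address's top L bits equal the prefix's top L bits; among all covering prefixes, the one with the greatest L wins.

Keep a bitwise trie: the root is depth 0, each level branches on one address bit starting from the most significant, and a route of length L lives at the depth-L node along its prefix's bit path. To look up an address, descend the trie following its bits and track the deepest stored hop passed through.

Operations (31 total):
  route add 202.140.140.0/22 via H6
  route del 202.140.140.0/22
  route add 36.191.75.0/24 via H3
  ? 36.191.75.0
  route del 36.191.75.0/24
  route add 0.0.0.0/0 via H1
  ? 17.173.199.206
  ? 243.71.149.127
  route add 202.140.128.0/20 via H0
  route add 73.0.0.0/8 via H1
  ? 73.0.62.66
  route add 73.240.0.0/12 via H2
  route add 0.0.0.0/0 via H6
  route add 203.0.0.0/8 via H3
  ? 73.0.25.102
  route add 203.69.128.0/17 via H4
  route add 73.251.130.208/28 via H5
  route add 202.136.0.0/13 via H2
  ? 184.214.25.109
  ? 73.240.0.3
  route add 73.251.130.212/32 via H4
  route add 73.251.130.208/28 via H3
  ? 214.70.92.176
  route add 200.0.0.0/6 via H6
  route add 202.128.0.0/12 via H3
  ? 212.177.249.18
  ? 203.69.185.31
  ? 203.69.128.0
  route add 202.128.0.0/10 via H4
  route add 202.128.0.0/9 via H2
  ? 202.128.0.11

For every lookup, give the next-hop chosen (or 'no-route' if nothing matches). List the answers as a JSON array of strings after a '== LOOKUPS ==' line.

Process each operation:
  + 202.140.140.0/22 (H6) depth=22
  del 202.140.140.0/22 (clear depth 22)
  + 36.191.75.0/24 (H3) depth=24
  lookup 36.191.75.0: bits 001001001011111101001011 walk d0:-→d1:-→d2:-→d3:-→d4:-→d5:-→d6:-→d7:-→d8:-→d9:-→d10:-→d11:-→d12:-→d13:-→d14:-→d15:-→d16:-→d17:-→d18:-→d19:-→d20:-→d21:-→d22:-→d23:-→d24:H3 -> H3
  del 36.191.75.0/24 (clear depth 24)
  + 0.0.0.0/0 (H1) depth=0
  lookup 17.173.199.206: bits 00 walk d0:H1→d1:-→d2:- -> H1
  lookup 243.71.149.127: bits 11 walk d0:H1→d1:-→d2:- -> H1
  + 202.140.128.0/20 (H0) depth=20
  + 73.0.0.0/8 (H1) depth=8
  lookup 73.0.62.66: bits 01001001 walk d0:H1→d1:-→d2:-→d3:-→d4:-→d5:-→d6:-→d7:-→d8:H1 -> H1
  + 73.240.0.0/12 (H2) depth=12
  + 0.0.0.0/0 (H6) depth=0
  + 203.0.0.0/8 (H3) depth=8
  lookup 73.0.25.102: bits 01001001 walk d0:H6→d1:-→d2:-→d3:-→d4:-→d5:-→d6:-→d7:-→d8:H1 -> H1
  + 203.69.128.0/17 (H4) depth=17
  + 73.251.130.208/28 (H5) depth=28
  + 202.136.0.0/13 (H2) depth=13
  lookup 184.214.25.109: bits 1 walk d0:H6→d1:- -> H6
  lookup 73.240.0.3: bits 010010011111 walk d0:H6→d1:-→d2:-→d3:-→d4:-→d5:-→d6:-→d7:-→d8:H1→d9:-→d10:-→d11:-→d12:H2 -> H2
  + 73.251.130.212/32 (H4) depth=32
  + 73.251.130.208/28 (H3) depth=28
  lookup 214.70.92.176: bits 110 walk d0:H6→d1:-→d2:-→d3:- -> H6
  + 200.0.0.0/6 (H6) depth=6
  + 202.128.0.0/12 (H3) depth=12
  lookup 212.177.249.18: bits 110 walk d0:H6→d1:-→d2:-→d3:- -> H6
  lookup 203.69.185.31: bits 11001011010001011 walk d0:H6→d1:-→d2:-→d3:-→d4:-→d5:-→d6:H6→d7:-→d8:H3→d9:-→d10:-→d11:-→d12:-→d13:-→d14:-→d15:-→d16:-→d17:H4 -> H4
  lookup 203.69.128.0: bits 11001011010001011 walk d0:H6→d1:-→d2:-→d3:-→d4:-→d5:-→d6:H6→d7:-→d8:H3→d9:-→d10:-→d11:-→d12:-→d13:-→d14:-→d15:-→d16:-→d17:H4 -> H4
  + 202.128.0.0/10 (H4) depth=10
  + 202.128.0.0/9 (H2) depth=9
  lookup 202.128.0.11: bits 110010101000 walk d0:H6→d1:-→d2:-→d3:-→d4:-→d5:-→d6:H6→d7:-→d8:-→d9:H2→d10:H4→d11:-→d12:H3 -> H3

== LOOKUPS ==
["H3","H1","H1","H1","H1","H6","H2","H6","H6","H4","H4","H3"]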